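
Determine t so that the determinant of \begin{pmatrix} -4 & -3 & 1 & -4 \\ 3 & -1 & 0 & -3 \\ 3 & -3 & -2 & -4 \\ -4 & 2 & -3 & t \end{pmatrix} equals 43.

7

Expanding along the row containing t, det(A) is linear in t: det(A) = (-32)·t + (267).
Set (-32)·t + (267) = 43  ⇒  (-32)·t = -224  ⇒  t = 7.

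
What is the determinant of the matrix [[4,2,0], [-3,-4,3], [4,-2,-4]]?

The determinant is 88.

Expand along row 1:
  + 4 · |-4 3; -2 -4| = 4·(16 − (-6)) = 88
  − 2 · |-3 3; 4 -4| = −2·(12 − 12) = 0
Sum: (88) + (0) = 88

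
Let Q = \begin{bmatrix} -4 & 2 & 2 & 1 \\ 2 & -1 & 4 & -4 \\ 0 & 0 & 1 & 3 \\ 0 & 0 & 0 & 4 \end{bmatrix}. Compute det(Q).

det(Q) = 0

Q is block upper-triangular with a 2×2 block and a 2×2 block on the diagonal, so its determinant equals the product of the determinants of the diagonal blocks.
det of the 2×2 block = 0
det of the 2×2 block = 4
det = (0)·(4) = 0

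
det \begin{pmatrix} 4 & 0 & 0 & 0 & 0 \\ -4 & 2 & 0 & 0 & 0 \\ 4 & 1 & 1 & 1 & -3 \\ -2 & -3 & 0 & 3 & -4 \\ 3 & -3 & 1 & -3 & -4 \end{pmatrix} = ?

The matrix is block lower-triangular with a 2×2 block and a 3×3 block on the diagonal, so its determinant equals the product of the determinants of the diagonal blocks.
det of the 2×2 block = 8
det of the 3×3 block = -19
det = (8)·(-19) = -152

The determinant is -152.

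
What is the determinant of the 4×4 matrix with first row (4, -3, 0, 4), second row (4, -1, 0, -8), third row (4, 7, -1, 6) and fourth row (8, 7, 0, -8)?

The determinant is -496.

Expand along column 3 (it has 3 zeros):
  + (-1) · M_33   where M_33 = det([4 -3 4; 4 -1 -8; 8 7 -8]) = 496
det = (+1)·(-1)·(496) = -496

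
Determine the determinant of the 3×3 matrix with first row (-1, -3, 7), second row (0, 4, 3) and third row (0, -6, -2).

Expand along column 1:
  + (-1) · |4 3; -6 -2| = (-1)·(-8 − (-18)) = -10

-10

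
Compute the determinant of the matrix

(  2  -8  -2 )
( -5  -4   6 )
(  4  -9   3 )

Expand along column 1:
  + 2 · |-4 6; -9 3| = 2·(-12 − (-54)) = 84
  − (-5) · |-8 -2; -9 3| = −(-5)·(-24 − 18) = -210
  + 4 · |-8 -2; -4 6| = 4·(-48 − 8) = -224
Sum: (84) + (-210) + (-224) = -350

-350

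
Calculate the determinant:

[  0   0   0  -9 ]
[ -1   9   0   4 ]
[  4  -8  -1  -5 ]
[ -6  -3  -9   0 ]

The determinant is 2781.

Expand along row 1 (it has 3 zeros):
  − (-9) · M_14   where M_14 = det([-1 9 0; 4 -8 -1; -6 -3 -9]) = 309
det = (-1)·(-9)·(309) = 2781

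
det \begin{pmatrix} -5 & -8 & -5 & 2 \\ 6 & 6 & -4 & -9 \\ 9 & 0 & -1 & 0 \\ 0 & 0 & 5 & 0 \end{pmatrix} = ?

Expand along row 4 (it has 3 zeros):
  − (5) · M_43   where M_43 = det([-5 -8 2; 6 6 -9; 9 0 0]) = 540
det = (-1)·(5)·(540) = -2700

-2700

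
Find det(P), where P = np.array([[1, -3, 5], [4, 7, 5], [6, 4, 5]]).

The determinant is -145.

Expand along column 1:
  + 1 · |7 5; 4 5| = 1·(35 − 20) = 15
  − 4 · |-3 5; 4 5| = −4·(-15 − 20) = 140
  + 6 · |-3 5; 7 5| = 6·(-15 − 35) = -300
Sum: (15) + (140) + (-300) = -145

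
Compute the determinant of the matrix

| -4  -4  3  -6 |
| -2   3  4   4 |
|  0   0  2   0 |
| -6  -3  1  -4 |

-32

Expand along row 3 (it has 3 zeros):
  + (2) · M_33   where M_33 = det([-4 -4 -6; -2 3 4; -6 -3 -4]) = -16
det = (+1)·(2)·(-16) = -32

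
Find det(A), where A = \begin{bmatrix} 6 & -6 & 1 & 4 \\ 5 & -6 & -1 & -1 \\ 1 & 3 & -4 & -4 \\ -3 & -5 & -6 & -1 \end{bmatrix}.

Expand along row 1:
  + (6) · M_11   where M_11 = det([-6 -1 -1; 3 -4 -4; -5 -6 -1]) = 135
  − (-6) · M_12   where M_12 = det([5 -1 -1; 1 -4 -4; -3 -6 -1]) = -95
  + (1) · M_13   where M_13 = det([5 -6 -1; 1 3 -4; -3 -5 -1]) = -197
  − (4) · M_14   where M_14 = det([5 -6 -1; 1 3 -4; -3 -5 -6]) = -302
det = (+1)·(6)·(135) + (-1)·(-6)·(-95) + (+1)·(1)·(-197) + (-1)·(4)·(-302) = 1251

det(A) = 1251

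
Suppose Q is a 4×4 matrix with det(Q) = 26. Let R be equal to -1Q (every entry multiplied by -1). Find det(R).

For a 4×4 matrix, det(-1Q) = (-1)^4·det(Q) = 1·det(Q).
det(R) = (1)·(26) = 26

26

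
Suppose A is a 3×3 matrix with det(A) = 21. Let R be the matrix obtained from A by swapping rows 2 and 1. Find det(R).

-21

Swapping two rows multiplies the determinant by −1.
det(R) = (-1)·(21) = -21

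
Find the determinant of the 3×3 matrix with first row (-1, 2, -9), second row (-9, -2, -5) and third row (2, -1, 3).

-72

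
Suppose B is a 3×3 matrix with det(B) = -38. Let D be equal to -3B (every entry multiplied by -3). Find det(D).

The determinant is 1026.

For a 3×3 matrix, det(-3B) = (-3)^3·det(B) = -27·det(B).
det(D) = (-27)·(-38) = 1026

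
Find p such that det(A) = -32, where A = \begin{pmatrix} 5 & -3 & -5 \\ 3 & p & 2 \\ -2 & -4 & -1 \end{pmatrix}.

Expanding along the column containing p, det(A) is linear in p: det(A) = (-15)·p + (103).
Set (-15)·p + (103) = -32  ⇒  (-15)·p = -135  ⇒  p = 9.

p = 9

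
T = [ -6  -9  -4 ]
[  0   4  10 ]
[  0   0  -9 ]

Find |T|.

T is upper triangular, so det(T) is the product of the diagonal entries:
det = (-6) · (4) · (-9) = 216

det(T) = 216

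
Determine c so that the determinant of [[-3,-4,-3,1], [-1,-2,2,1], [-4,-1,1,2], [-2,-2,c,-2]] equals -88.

Expanding along the column containing c, det(M) is linear in c: det(M) = (-10)·c + (-148).
Set (-10)·c + (-148) = -88  ⇒  (-10)·c = 60  ⇒  c = -6.

c = -6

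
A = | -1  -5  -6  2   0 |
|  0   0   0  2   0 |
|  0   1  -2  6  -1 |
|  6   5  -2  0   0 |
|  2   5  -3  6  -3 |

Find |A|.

Expand along row 2 (it has 4 zeros):
  + (2) · M_24   where M_24 = det([-1 -5 -6 0; 0 1 -2 -1; 6 5 -2 0; 2 5 -3 -3]) = -79
det = (+1)·(2)·(-79) = -158

The determinant is -158.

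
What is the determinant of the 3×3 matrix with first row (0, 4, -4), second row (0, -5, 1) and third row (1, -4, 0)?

Expand along column 1:
  + 1 · |4 -4; -5 1| = 1·(4 − 20) = -16

-16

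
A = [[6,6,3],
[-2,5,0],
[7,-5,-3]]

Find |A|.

-201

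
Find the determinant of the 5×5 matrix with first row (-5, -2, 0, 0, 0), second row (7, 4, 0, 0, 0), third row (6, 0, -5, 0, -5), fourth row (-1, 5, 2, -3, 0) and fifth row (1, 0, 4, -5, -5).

510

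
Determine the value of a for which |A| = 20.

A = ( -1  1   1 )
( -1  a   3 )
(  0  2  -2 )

Expanding along the row containing a, det(A) is linear in a: det(A) = (2)·a + (2).
Set (2)·a + (2) = 20  ⇒  (2)·a = 18  ⇒  a = 9.

9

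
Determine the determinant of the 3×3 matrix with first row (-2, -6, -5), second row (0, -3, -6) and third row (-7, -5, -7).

Expand along column 1:
  + (-2) · |-3 -6; -5 -7| = (-2)·(21 − 30) = 18
  + (-7) · |-6 -5; -3 -6| = (-7)·(36 − 15) = -147
Sum: (18) + (-147) = -129

-129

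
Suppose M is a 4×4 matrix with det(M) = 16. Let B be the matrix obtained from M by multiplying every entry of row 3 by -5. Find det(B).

Scaling one row by -5 multiplies the determinant by -5.
det(B) = (-5)·(16) = -80

|B| = -80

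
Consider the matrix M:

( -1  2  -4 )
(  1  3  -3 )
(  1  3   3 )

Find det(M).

det(M) = -30

Expand along row 1:
  + (-1) · |3 -3; 3 3| = (-1)·(9 − (-9)) = -18
  − 2 · |1 -3; 1 3| = −2·(3 − (-3)) = -12
  + (-4) · |1 3; 1 3| = (-4)·(3 − 3) = 0
Sum: (-18) + (-12) + (0) = -30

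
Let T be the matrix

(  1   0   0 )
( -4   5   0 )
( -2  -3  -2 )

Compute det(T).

-10

T is lower triangular, so det(T) is the product of the diagonal entries:
det = (1) · (5) · (-2) = -10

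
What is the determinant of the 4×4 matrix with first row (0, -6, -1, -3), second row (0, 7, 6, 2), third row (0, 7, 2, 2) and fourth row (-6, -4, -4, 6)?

216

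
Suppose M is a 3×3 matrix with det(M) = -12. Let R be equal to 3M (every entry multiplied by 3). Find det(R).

-324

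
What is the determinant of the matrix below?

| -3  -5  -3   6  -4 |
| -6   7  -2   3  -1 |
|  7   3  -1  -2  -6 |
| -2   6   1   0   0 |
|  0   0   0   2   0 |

1680

Expand along row 5 (it has 4 zeros):
  − (2) · M_54   where M_54 = det([-3 -5 -3 -4; -6 7 -2 -1; 7 3 -1 -6; -2 6 1 0]) = -840
det = (-1)·(2)·(-840) = 1680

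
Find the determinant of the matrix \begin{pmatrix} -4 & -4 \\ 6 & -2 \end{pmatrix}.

32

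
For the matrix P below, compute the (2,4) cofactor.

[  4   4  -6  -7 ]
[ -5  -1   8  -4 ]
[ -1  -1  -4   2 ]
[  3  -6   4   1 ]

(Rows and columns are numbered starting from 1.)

-198

Delete row 2 and column 4; the remaining 3×3 submatrix is [4 4 -6; -1 -1 -4; 3 -6 4].
Its determinant is -198.
The cofactor carries sign (−1)^(2+4) = +1, so C_{2,4} = +(-198) = -198.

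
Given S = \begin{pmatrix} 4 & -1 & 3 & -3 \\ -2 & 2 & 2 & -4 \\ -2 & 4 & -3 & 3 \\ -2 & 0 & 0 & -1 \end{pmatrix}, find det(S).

Expand along row 4 (it has 2 zeros):
  − (-2) · M_41   where M_41 = det([-1 3 -3; 2 2 -4; 4 -3 3]) = -18
  + (-1) · M_44   where M_44 = det([4 -1 3; -2 2 2; -2 4 -3]) = -58
det = (-1)·(-2)·(-18) + (+1)·(-1)·(-58) = 22

det(S) = 22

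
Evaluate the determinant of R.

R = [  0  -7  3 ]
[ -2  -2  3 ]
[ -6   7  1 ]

det(R) = 34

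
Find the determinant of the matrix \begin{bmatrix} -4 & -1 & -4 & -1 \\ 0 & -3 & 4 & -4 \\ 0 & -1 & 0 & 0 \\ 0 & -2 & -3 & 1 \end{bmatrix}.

Expand along row 3 (it has 3 zeros):
  − (-1) · M_32   where M_32 = det([-4 -4 -1; 0 4 -4; 0 -3 1]) = 32
det = (-1)·(-1)·(32) = 32

32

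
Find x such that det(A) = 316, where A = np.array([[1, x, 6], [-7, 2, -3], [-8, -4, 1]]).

Expanding along the column containing x, det(A) is linear in x: det(A) = (31)·x + (254).
Set (31)·x + (254) = 316  ⇒  (31)·x = 62  ⇒  x = 2.

2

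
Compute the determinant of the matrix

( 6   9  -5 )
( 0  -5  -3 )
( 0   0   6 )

-180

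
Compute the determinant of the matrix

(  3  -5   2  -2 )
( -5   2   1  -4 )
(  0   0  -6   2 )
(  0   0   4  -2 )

The matrix is block upper-triangular with a 2×2 block and a 2×2 block on the diagonal, so its determinant equals the product of the determinants of the diagonal blocks.
det of the 2×2 block = -19
det of the 2×2 block = 4
det = (-19)·(4) = -76

-76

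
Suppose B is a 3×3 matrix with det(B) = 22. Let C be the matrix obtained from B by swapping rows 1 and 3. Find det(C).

Swapping two rows multiplies the determinant by −1.
det(C) = (-1)·(22) = -22

The determinant is -22.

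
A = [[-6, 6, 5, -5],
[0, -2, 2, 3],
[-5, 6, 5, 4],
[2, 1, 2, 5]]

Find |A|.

-601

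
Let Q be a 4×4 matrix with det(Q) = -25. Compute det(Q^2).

det(Q^2) = (det Q)^2 = (-25)^2 = 625

625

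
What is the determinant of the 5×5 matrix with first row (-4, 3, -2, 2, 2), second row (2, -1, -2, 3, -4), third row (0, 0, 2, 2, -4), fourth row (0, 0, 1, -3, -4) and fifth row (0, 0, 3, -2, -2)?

The matrix is block upper-triangular with a 2×2 block and a 3×3 block on the diagonal, so its determinant equals the product of the determinants of the diagonal blocks.
det of the 2×2 block = -2
det of the 3×3 block = -52
det = (-2)·(-52) = 104

104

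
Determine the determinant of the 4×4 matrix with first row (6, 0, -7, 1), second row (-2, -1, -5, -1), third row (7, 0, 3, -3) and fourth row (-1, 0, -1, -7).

512

Expand along column 2 (it has 3 zeros):
  + (-1) · M_22   where M_22 = det([6 -7 1; 7 3 -3; -1 -1 -7]) = -512
det = (+1)·(-1)·(-512) = 512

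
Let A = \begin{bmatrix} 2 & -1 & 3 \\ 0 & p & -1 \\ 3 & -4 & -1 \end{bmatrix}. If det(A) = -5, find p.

0

Expanding along the column containing p, det(A) is linear in p: det(A) = (-11)·p + (-5).
Set (-11)·p + (-5) = -5  ⇒  (-11)·p = 0  ⇒  p = 0.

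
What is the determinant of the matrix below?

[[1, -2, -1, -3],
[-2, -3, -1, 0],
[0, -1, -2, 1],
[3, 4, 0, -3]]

The determinant is -45.

Expand along row 2 (it has 1 zero):
  − (-2) · M_21   where M_21 = det([-2 -1 -3; -1 -2 1; 4 0 -3]) = -37
  + (-3) · M_22   where M_22 = det([1 -1 -3; 0 -2 1; 3 0 -3]) = -15
  − (-1) · M_23   where M_23 = det([1 -2 -3; 0 -1 1; 3 4 -3]) = -16
det = (-1)·(-2)·(-37) + (+1)·(-3)·(-15) + (-1)·(-1)·(-16) = -45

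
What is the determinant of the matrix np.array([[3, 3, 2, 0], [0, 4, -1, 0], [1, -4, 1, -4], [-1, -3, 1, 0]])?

56

Expand along column 4 (it has 3 zeros):
  − (-4) · M_34   where M_34 = det([3 3 2; 0 4 -1; -1 -3 1]) = 14
det = (-1)·(-4)·(14) = 56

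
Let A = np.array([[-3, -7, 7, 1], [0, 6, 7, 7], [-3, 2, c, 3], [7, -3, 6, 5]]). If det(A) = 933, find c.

Expanding along the column containing c, det(A) is linear in c: det(A) = (-538)·c + (2547).
Set (-538)·c + (2547) = 933  ⇒  (-538)·c = -1614  ⇒  c = 3.

3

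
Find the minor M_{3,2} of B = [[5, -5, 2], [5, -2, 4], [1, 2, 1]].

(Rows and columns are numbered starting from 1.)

10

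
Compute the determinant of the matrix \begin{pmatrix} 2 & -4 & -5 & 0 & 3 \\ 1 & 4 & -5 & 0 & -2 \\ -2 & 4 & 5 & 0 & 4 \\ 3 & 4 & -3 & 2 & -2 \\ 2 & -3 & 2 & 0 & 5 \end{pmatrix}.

-1246

Expand along column 4 (it has 4 zeros):
  + (2) · M_44   where M_44 = det([2 -4 -5 3; 1 4 -5 -2; -2 4 5 4; 2 -3 2 5]) = -623
det = (+1)·(2)·(-623) = -1246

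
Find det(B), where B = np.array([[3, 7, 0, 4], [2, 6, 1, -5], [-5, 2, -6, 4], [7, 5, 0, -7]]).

The determinant is 2263.

Expand along column 3 (it has 2 zeros):
  − (1) · M_23   where M_23 = det([3 7 4; -5 2 4; 7 5 -7]) = -307
  + (-6) · M_33   where M_33 = det([3 7 4; 2 6 -5; 7 5 -7]) = -326
det = (-1)·(1)·(-307) + (+1)·(-6)·(-326) = 2263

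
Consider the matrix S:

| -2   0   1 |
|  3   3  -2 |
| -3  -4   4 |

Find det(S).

Expand along row 1:
  + (-2) · |3 -2; -4 4| = (-2)·(12 − 8) = -8
  + 1 · |3 3; -3 -4| = 1·(-12 − (-9)) = -3
Sum: (-8) + (-3) = -11

|S| = -11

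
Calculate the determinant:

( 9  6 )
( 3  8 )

det = 9·8 − 6·3 = 72 − 18 = 54

54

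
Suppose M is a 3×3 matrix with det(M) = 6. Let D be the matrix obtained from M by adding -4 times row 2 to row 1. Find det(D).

Adding a multiple of one row to another leaves the determinant unchanged.
det(D) = (1)·(6) = 6

det(D) = 6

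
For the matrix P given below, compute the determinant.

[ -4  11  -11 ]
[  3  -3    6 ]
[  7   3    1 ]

Expand along column 1:
  + (-4) · |-3 6; 3 1| = (-4)·(-3 − 18) = 84
  − 3 · |11 -11; 3 1| = −3·(11 − (-33)) = -132
  + 7 · |11 -11; -3 6| = 7·(66 − 33) = 231
Sum: (84) + (-132) + (231) = 183

det(P) = 183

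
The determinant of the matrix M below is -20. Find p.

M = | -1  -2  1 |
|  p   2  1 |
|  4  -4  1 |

p = -1

Expanding along the column containing p, det(M) is linear in p: det(M) = (-2)·p + (-22).
Set (-2)·p + (-22) = -20  ⇒  (-2)·p = 2  ⇒  p = -1.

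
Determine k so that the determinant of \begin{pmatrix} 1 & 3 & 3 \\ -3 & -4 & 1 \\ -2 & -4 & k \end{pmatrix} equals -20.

Expanding along the column containing k, det(B) is linear in k: det(B) = (5)·k + (10).
Set (5)·k + (10) = -20  ⇒  (5)·k = -30  ⇒  k = -6.

k = -6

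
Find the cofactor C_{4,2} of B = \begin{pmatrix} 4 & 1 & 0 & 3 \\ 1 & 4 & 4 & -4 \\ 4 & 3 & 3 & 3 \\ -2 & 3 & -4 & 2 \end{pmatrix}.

Delete row 4 and column 2; the remaining 3×3 submatrix is [4 0 3; 1 4 -4; 4 3 3].
Its determinant is 57.
The cofactor carries sign (−1)^(4+2) = +1, so C_{4,2} = +(57) = 57.

The cofactor is 57.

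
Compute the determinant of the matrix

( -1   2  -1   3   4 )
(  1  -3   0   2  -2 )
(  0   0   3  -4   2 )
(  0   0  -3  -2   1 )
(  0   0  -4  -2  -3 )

The matrix is block upper-triangular with a 2×2 block and a 3×3 block on the diagonal, so its determinant equals the product of the determinants of the diagonal blocks.
det of the 2×2 block = 1
det of the 3×3 block = 72
det = (1)·(72) = 72

72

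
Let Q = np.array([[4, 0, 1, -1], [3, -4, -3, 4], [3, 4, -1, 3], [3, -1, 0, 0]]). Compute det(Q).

Expand along row 4 (it has 2 zeros):
  − (3) · M_41   where M_41 = det([0 1 -1; -4 -3 4; 4 -1 3]) = 12
  + (-1) · M_42   where M_42 = det([4 1 -1; 3 -3 4; 3 -1 3]) = -23
det = (-1)·(3)·(12) + (+1)·(-1)·(-23) = -13

det(Q) = -13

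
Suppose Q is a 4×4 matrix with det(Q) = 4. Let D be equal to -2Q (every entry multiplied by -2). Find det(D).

det(D) = 64

For a 4×4 matrix, det(-2Q) = (-2)^4·det(Q) = 16·det(Q).
det(D) = (16)·(4) = 64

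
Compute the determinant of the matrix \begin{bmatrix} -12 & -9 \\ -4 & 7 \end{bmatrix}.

det = (-12)·7 − (-9)·(-4) = -84 − 36 = -120

The determinant is -120.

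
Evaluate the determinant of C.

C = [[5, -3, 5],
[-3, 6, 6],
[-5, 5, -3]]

Expand along column 1:
  + 5 · |6 6; 5 -3| = 5·(-18 − 30) = -240
  − (-3) · |-3 5; 5 -3| = −(-3)·(9 − 25) = -48
  + (-5) · |-3 5; 6 6| = (-5)·(-18 − 30) = 240
Sum: (-240) + (-48) + (240) = -48

-48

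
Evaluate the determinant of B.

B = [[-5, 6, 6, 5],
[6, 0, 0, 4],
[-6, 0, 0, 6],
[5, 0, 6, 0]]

2160

Expand along column 2 (it has 3 zeros):
  − (6) · M_12   where M_12 = det([6 0 4; -6 0 6; 5 6 0]) = -360
det = (-1)·(6)·(-360) = 2160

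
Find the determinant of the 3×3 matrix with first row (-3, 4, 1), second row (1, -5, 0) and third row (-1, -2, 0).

Expand along column 3:
  + 1 · |1 -5; -1 -2| = 1·(-2 − 5) = -7

-7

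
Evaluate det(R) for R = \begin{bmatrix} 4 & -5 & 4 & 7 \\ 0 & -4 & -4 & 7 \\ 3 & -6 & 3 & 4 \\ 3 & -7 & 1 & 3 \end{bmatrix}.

det(R) = 182

Expand along row 2 (it has 1 zero):
  + (-4) · M_22   where M_22 = det([4 4 7; 3 3 4; 3 1 3]) = -10
  − (-4) · M_23   where M_23 = det([4 -5 7; 3 -6 4; 3 -7 3]) = 4
  + (7) · M_24   where M_24 = det([4 -5 4; 3 -6 3; 3 -7 1]) = 18
det = (+1)·(-4)·(-10) + (-1)·(-4)·(4) + (+1)·(7)·(18) = 182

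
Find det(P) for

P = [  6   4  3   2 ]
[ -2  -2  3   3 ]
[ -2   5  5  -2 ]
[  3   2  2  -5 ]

Expand along row 1:
  + (6) · M_11   where M_11 = det([-2 3 3; 5 5 -2; 2 2 -5]) = 105
  − (4) · M_12   where M_12 = det([-2 3 3; -2 5 -2; 3 2 -5]) = -63
  + (3) · M_13   where M_13 = det([-2 -2 3; -2 5 -2; 3 2 -5]) = 17
  − (2) · M_14   where M_14 = det([-2 -2 3; -2 5 5; 3 2 2]) = -95
det = (+1)·(6)·(105) + (-1)·(4)·(-63) + (+1)·(3)·(17) + (-1)·(2)·(-95) = 1123

1123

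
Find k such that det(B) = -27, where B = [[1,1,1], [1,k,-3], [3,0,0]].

k = 6

Expanding along the column containing k, det(B) is linear in k: det(B) = (-3)·k + (-9).
Set (-3)·k + (-9) = -27  ⇒  (-3)·k = -18  ⇒  k = 6.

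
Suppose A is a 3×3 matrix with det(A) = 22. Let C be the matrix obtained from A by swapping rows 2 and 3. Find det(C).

Swapping two rows multiplies the determinant by −1.
det(C) = (-1)·(22) = -22

det(C) = -22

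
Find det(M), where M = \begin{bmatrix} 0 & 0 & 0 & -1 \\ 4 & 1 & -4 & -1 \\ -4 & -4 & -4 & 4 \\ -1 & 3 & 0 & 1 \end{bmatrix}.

116

Expand along row 1 (it has 3 zeros):
  − (-1) · M_14   where M_14 = det([4 1 -4; -4 -4 -4; -1 3 0]) = 116
det = (-1)·(-1)·(116) = 116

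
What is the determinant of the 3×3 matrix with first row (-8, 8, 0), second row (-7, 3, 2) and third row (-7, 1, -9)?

-384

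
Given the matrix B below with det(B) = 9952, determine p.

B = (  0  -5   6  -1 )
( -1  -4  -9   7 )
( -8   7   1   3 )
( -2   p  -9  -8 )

p = -6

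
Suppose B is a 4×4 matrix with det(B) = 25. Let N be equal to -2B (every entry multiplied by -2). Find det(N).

|N| = 400

For a 4×4 matrix, det(-2B) = (-2)^4·det(B) = 16·det(B).
det(N) = (16)·(25) = 400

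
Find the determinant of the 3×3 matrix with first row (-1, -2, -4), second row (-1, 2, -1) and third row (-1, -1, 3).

-25

Expand along row 1:
  + (-1) · |2 -1; -1 3| = (-1)·(6 − 1) = -5
  − (-2) · |-1 -1; -1 3| = −(-2)·(-3 − 1) = -8
  + (-4) · |-1 2; -1 -1| = (-4)·(1 − (-2)) = -12
Sum: (-5) + (-8) + (-12) = -25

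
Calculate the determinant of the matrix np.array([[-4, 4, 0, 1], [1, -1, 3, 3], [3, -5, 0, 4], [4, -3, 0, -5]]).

39

Expand along column 3 (it has 3 zeros):
  − (3) · M_23   where M_23 = det([-4 4 1; 3 -5 4; 4 -3 -5]) = -13
det = (-1)·(3)·(-13) = 39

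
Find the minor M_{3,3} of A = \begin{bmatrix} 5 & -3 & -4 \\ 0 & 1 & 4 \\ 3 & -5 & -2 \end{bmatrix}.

5

Delete row 3 and column 3; the remaining 2×2 submatrix is [5 -3; 0 1].
Its determinant is 5·1 − (-3)·0 = 5.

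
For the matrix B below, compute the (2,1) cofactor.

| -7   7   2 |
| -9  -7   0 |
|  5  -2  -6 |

38

Delete row 2 and column 1; the remaining 2×2 submatrix is [7 2; -2 -6].
Its determinant is 7·(-6) − 2·(-2) = -38.
The cofactor carries sign (−1)^(2+1) = −1, so C_{2,1} = −(-38) = 38.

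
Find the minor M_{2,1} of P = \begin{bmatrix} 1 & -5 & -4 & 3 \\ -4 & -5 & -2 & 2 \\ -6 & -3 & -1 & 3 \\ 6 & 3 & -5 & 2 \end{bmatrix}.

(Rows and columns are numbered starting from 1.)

Delete row 2 and column 1; the remaining 3×3 submatrix is [-5 -4 3; -3 -1 3; 3 -5 2].
Its determinant is -71.

The minor is -71.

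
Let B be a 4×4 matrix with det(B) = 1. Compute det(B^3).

det(B^3) = (det B)^3 = (1)^3 = 1

1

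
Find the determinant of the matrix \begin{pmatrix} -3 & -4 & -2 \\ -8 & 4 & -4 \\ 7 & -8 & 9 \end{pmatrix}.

Expand along row 1:
  + (-3) · |4 -4; -8 9| = (-3)·(36 − 32) = -12
  − (-4) · |-8 -4; 7 9| = −(-4)·(-72 − (-28)) = -176
  + (-2) · |-8 4; 7 -8| = (-2)·(64 − 28) = -72
Sum: (-12) + (-176) + (-72) = -260

-260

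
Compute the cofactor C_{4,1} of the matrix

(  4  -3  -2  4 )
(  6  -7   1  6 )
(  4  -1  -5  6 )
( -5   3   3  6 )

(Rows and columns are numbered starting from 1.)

Delete row 4 and column 1; the remaining 3×3 submatrix is [-3 -2 4; -7 1 6; -1 -5 6].
Its determinant is -36.
The cofactor carries sign (−1)^(4+1) = −1, so C_{4,1} = −(-36) = 36.

The cofactor is 36.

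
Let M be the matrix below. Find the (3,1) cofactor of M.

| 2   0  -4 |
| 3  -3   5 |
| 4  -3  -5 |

The cofactor is -12.

Delete row 3 and column 1; the remaining 2×2 submatrix is [0 -4; -3 5].
Its determinant is 0·5 − (-4)·(-3) = -12.
The cofactor carries sign (−1)^(3+1) = +1, so C_{3,1} = +(-12) = -12.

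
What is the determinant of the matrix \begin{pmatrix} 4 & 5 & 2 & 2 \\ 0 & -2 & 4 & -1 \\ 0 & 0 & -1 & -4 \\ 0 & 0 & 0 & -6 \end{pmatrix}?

-48

The matrix is upper triangular, so the determinant is the product of the diagonal entries:
det = (4) · (-2) · (-1) · (-6) = -48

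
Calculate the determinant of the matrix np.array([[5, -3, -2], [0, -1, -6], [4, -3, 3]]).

Expand along row 2:
  + (-1) · |5 -2; 4 3| = (-1)·(15 − (-8)) = -23
  − (-6) · |5 -3; 4 -3| = −(-6)·(-15 − (-12)) = -18
Sum: (-23) + (-18) = -41

-41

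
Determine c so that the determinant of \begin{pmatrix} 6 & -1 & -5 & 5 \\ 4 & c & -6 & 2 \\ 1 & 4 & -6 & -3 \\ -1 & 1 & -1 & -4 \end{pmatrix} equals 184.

c = 5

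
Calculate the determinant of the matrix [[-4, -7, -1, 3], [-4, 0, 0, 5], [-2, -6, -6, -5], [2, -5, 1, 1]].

The determinant is 432.

Expand along row 2 (it has 2 zeros):
  − (-4) · M_21   where M_21 = det([-7 -1 3; -6 -6 -5; -5 1 1]) = -132
  + (5) · M_24   where M_24 = det([-4 -7 -1; -2 -6 -6; 2 -5 1]) = 192
det = (-1)·(-4)·(-132) + (+1)·(5)·(192) = 432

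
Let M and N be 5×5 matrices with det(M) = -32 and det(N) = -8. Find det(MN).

det(MN) = 256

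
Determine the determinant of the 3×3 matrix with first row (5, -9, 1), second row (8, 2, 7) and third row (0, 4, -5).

The determinant is -518.

Expand along column 1:
  + 5 · |2 7; 4 -5| = 5·(-10 − 28) = -190
  − 8 · |-9 1; 4 -5| = −8·(45 − 4) = -328
Sum: (-190) + (-328) = -518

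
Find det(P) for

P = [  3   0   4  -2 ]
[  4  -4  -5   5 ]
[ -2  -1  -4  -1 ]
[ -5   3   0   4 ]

Expand along row 1 (it has 1 zero):
  + (3) · M_11   where M_11 = det([-4 -5 5; -1 -4 -1; 3 0 4]) = 119
  + (4) · M_13   where M_13 = det([4 -4 5; -2 -1 -1; -5 3 4]) = -111
  − (-2) · M_14   where M_14 = det([4 -4 -5; -2 -1 -4; -5 3 0]) = 23
det = (+1)·(3)·(119) + (+1)·(4)·(-111) + (-1)·(-2)·(23) = -41

The determinant is -41.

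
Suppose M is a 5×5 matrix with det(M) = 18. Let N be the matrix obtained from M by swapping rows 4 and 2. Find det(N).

-18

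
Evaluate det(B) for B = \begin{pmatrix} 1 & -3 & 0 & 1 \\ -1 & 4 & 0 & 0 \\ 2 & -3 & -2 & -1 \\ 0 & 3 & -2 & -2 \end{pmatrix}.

Expand along row 2 (it has 2 zeros):
  − (-1) · M_21   where M_21 = det([-3 0 1; -3 -2 -1; 3 -2 -2]) = 6
  + (4) · M_22   where M_22 = det([1 0 1; 2 -2 -1; 0 -2 -2]) = -2
det = (-1)·(-1)·(6) + (+1)·(4)·(-2) = -2

-2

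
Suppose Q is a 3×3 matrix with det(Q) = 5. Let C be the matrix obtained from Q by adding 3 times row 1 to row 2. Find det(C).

Adding a multiple of one row to another leaves the determinant unchanged.
det(C) = (1)·(5) = 5

The determinant is 5.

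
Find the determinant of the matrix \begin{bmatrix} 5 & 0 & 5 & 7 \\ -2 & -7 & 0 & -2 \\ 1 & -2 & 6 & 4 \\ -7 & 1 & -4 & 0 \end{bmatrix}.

Expand along row 1 (it has 1 zero):
  + (5) · M_11   where M_11 = det([-7 0 -2; -2 6 4; 1 -4 0]) = -116
  + (5) · M_13   where M_13 = det([-2 -7 -2; 1 -2 4; -7 1 0]) = 230
  − (7) · M_14   where M_14 = det([-2 -7 0; 1 -2 6; -7 1 -4]) = 262
det = (+1)·(5)·(-116) + (+1)·(5)·(230) + (-1)·(7)·(262) = -1264

-1264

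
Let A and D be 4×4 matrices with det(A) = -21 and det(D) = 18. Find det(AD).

det(AD) = -378

det(AD) = det(A)·det(D) = (-21)·(18) = -378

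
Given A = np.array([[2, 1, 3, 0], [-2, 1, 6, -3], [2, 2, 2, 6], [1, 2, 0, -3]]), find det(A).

det(A) = 264

Expand along row 1 (it has 1 zero):
  + (2) · M_11   where M_11 = det([1 6 -3; 2 2 6; 2 0 -3]) = 114
  − (1) · M_12   where M_12 = det([-2 6 -3; 2 2 6; 1 0 -3]) = 90
  + (3) · M_13   where M_13 = det([-2 1 -3; 2 2 6; 1 2 -3]) = 42
det = (+1)·(2)·(114) + (-1)·(1)·(90) + (+1)·(3)·(42) = 264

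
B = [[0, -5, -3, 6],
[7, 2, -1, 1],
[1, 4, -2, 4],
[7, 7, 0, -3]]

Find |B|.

|B| = 296

Expand along row 1 (it has 1 zero):
  − (-5) · M_12   where M_12 = det([7 -1 1; 1 -2 4; 7 0 -3]) = 25
  + (-3) · M_13   where M_13 = det([7 2 1; 1 4 4; 7 7 -3]) = -239
  − (6) · M_14   where M_14 = det([7 2 -1; 1 4 -2; 7 7 0]) = 91
det = (-1)·(-5)·(25) + (+1)·(-3)·(-239) + (-1)·(6)·(91) = 296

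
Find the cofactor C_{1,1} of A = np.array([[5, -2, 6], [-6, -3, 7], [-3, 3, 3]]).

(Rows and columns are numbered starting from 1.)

-30

Delete row 1 and column 1; the remaining 2×2 submatrix is [-3 7; 3 3].
Its determinant is (-3)·3 − 7·3 = -30.
The cofactor carries sign (−1)^(1+1) = +1, so C_{1,1} = +(-30) = -30.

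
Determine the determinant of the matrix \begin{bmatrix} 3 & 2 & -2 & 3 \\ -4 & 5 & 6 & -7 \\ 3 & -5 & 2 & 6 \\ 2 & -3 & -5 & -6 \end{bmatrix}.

Expand along row 1:
  + (3) · M_11   where M_11 = det([5 6 -7; -5 2 6; -3 -5 -6]) = -415
  − (2) · M_12   where M_12 = det([-4 6 -7; 3 2 6; 2 -5 -6]) = 241
  + (-2) · M_13   where M_13 = det([-4 5 -7; 3 -5 6; 2 -3 -6]) = -49
  − (3) · M_14   where M_14 = det([-4 5 6; 3 -5 2; 2 -3 -5]) = -23
det = (+1)·(3)·(-415) + (-1)·(2)·(241) + (+1)·(-2)·(-49) + (-1)·(3)·(-23) = -1560

-1560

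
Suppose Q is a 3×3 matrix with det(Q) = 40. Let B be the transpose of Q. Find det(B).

The determinant is 40.

det(Qᵀ) = det(Q).
det(B) = (1)·(40) = 40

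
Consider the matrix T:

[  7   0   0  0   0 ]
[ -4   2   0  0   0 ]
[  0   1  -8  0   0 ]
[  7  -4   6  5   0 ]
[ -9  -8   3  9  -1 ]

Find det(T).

det(T) = 560

T is lower triangular, so det(T) is the product of the diagonal entries:
det = (7) · (2) · (-8) · (5) · (-1) = 560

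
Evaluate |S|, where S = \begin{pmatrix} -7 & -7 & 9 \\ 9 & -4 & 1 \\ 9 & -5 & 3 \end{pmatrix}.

Expand along column 1:
  + (-7) · |-4 1; -5 3| = (-7)·(-12 − (-5)) = 49
  − 9 · |-7 9; -5 3| = −9·(-21 − (-45)) = -216
  + 9 · |-7 9; -4 1| = 9·(-7 − (-36)) = 261
Sum: (49) + (-216) + (261) = 94

|S| = 94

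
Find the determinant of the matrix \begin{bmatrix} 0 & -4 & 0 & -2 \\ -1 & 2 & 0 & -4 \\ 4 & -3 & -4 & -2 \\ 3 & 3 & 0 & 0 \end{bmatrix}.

-264

Expand along column 3 (it has 3 zeros):
  + (-4) · M_33   where M_33 = det([0 -4 -2; -1 2 -4; 3 3 0]) = 66
det = (+1)·(-4)·(66) = -264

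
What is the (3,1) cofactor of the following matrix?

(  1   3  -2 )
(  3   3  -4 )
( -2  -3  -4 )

-6

Delete row 3 and column 1; the remaining 2×2 submatrix is [3 -2; 3 -4].
Its determinant is 3·(-4) − (-2)·3 = -6.
The cofactor carries sign (−1)^(3+1) = +1, so C_{3,1} = +(-6) = -6.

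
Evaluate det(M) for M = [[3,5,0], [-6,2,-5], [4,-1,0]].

Expand along column 3:
  − (-5) · |3 5; 4 -1| = −(-5)·(-3 − 20) = -115

-115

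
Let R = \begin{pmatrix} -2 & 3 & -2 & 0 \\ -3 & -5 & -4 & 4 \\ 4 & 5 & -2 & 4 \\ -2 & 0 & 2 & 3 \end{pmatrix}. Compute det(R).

|R| = -944

Expand along row 1 (it has 1 zero):
  + (-2) · M_11   where M_11 = det([-5 -4 4; 5 -2 4; 0 2 3]) = 170
  − (3) · M_12   where M_12 = det([-3 -4 4; 4 -2 4; -2 2 3]) = 138
  + (-2) · M_13   where M_13 = det([-3 -5 4; 4 5 4; -2 0 3]) = 95
det = (+1)·(-2)·(170) + (-1)·(3)·(138) + (+1)·(-2)·(95) = -944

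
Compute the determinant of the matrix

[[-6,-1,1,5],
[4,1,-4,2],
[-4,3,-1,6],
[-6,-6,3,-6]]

Expand along row 1:
  + (-6) · M_11   where M_11 = det([1 -4 2; 3 -1 6; -6 3 -6]) = 66
  − (-1) · M_12   where M_12 = det([4 -4 2; -4 -1 6; -6 3 -6]) = 156
  + (1) · M_13   where M_13 = det([4 1 2; -4 3 6; -6 -6 -6]) = 96
  − (5) · M_14   where M_14 = det([4 1 -4; -4 3 -1; -6 -6 3]) = -138
det = (+1)·(-6)·(66) + (-1)·(-1)·(156) + (+1)·(1)·(96) + (-1)·(5)·(-138) = 546

546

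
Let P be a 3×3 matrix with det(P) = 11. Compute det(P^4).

det(P^4) = (det P)^4 = (11)^4 = 14641

14641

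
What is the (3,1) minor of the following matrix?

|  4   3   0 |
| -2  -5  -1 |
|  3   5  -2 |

-3

Delete row 3 and column 1; the remaining 2×2 submatrix is [3 0; -5 -1].
Its determinant is 3·(-1) − 0·(-5) = -3.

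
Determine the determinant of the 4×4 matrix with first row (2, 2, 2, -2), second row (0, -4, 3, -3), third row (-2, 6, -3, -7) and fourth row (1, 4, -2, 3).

Expand along row 2 (it has 1 zero):
  + (-4) · M_22   where M_22 = det([2 2 -2; -2 -3 -7; 1 -2 3]) = -62
  − (3) · M_23   where M_23 = det([2 2 -2; -2 6 -7; 1 4 3]) = 118
  + (-3) · M_24   where M_24 = det([2 2 2; -2 6 -3; 1 4 -2]) = -42
det = (+1)·(-4)·(-62) + (-1)·(3)·(118) + (+1)·(-3)·(-42) = 20

20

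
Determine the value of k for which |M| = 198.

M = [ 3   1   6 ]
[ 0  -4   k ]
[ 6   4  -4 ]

Expanding along the row containing k, det(M) is linear in k: det(M) = (-6)·k + (192).
Set (-6)·k + (192) = 198  ⇒  (-6)·k = 6  ⇒  k = -1.

k = -1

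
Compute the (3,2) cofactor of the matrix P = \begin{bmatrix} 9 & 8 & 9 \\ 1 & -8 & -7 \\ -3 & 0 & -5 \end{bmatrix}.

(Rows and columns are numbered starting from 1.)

The cofactor is 72.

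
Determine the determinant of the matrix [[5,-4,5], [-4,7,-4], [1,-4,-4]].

Expand along column 1:
  + 5 · |7 -4; -4 -4| = 5·(-28 − 16) = -220
  − (-4) · |-4 5; -4 -4| = −(-4)·(16 − (-20)) = 144
  + 1 · |-4 5; 7 -4| = 1·(16 − 35) = -19
Sum: (-220) + (144) + (-19) = -95

The determinant is -95.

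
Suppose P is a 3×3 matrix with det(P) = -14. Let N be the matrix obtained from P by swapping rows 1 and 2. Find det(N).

|N| = 14

Swapping two rows multiplies the determinant by −1.
det(N) = (-1)·(-14) = 14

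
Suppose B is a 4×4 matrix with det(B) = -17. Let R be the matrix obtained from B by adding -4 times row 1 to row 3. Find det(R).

Adding a multiple of one row to another leaves the determinant unchanged.
det(R) = (1)·(-17) = -17

The determinant is -17.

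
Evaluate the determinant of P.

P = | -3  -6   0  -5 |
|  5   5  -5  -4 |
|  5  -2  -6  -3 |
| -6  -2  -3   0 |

Expand along row 1 (it has 1 zero):
  + (-3) · M_11   where M_11 = det([5 -5 -4; -2 -6 -3; -2 -3 0]) = -51
  − (-6) · M_12   where M_12 = det([5 -5 -4; 5 -6 -3; -6 -3 0]) = 69
  − (-5) · M_14   where M_14 = det([5 5 -5; 5 -2 -6; -6 -2 -3]) = 335
det = (+1)·(-3)·(-51) + (-1)·(-6)·(69) + (-1)·(-5)·(335) = 2242

2242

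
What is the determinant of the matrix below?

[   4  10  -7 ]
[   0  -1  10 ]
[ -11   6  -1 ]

The determinant is -1259.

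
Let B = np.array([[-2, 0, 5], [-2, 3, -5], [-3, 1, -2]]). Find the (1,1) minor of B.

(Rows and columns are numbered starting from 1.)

-1

Delete row 1 and column 1; the remaining 2×2 submatrix is [3 -5; 1 -2].
Its determinant is 3·(-2) − (-5)·1 = -1.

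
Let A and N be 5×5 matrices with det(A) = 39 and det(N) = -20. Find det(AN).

|AN| = -780

det(AN) = det(A)·det(N) = (39)·(-20) = -780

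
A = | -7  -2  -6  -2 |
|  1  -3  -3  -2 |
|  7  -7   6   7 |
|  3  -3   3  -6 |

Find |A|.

Expand along row 1:
  + (-7) · M_11   where M_11 = det([-3 -3 -2; -7 6 7; -3 3 -6]) = 366
  − (-2) · M_12   where M_12 = det([1 -3 -2; 7 6 7; 3 3 -6]) = -252
  + (-6) · M_13   where M_13 = det([1 -3 -2; 7 -7 7; 3 -3 -6]) = -126
  − (-2) · M_14   where M_14 = det([1 -3 -3; 7 -7 6; 3 -3 3]) = 6
det = (+1)·(-7)·(366) + (-1)·(-2)·(-252) + (+1)·(-6)·(-126) + (-1)·(-2)·(6) = -2298

-2298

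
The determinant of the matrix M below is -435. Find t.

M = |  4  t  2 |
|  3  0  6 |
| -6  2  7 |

7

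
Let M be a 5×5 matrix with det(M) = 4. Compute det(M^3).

det(M^3) = (det M)^3 = (4)^3 = 64

64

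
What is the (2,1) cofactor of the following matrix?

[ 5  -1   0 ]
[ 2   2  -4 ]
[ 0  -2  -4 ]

-4

Delete row 2 and column 1; the remaining 2×2 submatrix is [-1 0; -2 -4].
Its determinant is (-1)·(-4) − 0·(-2) = 4.
The cofactor carries sign (−1)^(2+1) = −1, so C_{2,1} = −(4) = -4.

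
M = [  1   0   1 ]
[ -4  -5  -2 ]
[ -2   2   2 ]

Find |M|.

Expand along column 2:
  + (-5) · |1 1; -2 2| = (-5)·(2 − (-2)) = -20
  − 2 · |1 1; -4 -2| = −2·(-2 − (-4)) = -4
Sum: (-20) + (-4) = -24

The determinant is -24.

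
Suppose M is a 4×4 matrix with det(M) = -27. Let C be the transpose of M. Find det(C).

det(C) = -27

det(Mᵀ) = det(M).
det(C) = (1)·(-27) = -27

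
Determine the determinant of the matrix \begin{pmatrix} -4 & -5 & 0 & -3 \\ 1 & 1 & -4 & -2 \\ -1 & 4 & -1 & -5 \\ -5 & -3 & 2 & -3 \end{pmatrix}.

Expand along row 1 (it has 1 zero):
  + (-4) · M_11   where M_11 = det([1 -4 -2; 4 -1 -5; -3 2 -3]) = -105
  − (-5) · M_12   where M_12 = det([1 -4 -2; -1 -1 -5; -5 2 -3]) = -61
  − (-3) · M_14   where M_14 = det([1 1 -4; -1 4 -1; -5 -3 2]) = -80
det = (+1)·(-4)·(-105) + (-1)·(-5)·(-61) + (-1)·(-3)·(-80) = -125

-125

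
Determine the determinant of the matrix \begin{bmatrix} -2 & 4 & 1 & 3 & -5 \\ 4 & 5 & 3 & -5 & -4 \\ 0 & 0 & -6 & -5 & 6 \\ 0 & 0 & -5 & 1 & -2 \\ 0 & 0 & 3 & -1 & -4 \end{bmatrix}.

-4628

The matrix is block upper-triangular with a 2×2 block and a 3×3 block on the diagonal, so its determinant equals the product of the determinants of the diagonal blocks.
det of the 2×2 block = -26
det of the 3×3 block = 178
det = (-26)·(178) = -4628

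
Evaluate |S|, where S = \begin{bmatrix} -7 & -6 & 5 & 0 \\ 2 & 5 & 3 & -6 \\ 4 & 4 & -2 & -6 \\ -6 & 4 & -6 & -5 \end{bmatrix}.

Expand along row 1 (it has 1 zero):
  + (-7) · M_11   where M_11 = det([5 3 -6; 4 -2 -6; 4 -6 -5]) = -46
  − (-6) · M_12   where M_12 = det([2 3 -6; 4 -2 -6; -6 -6 -5]) = 332
  + (5) · M_13   where M_13 = det([2 5 -6; 4 4 -6; -6 4 -5]) = 48
det = (+1)·(-7)·(-46) + (-1)·(-6)·(332) + (+1)·(5)·(48) = 2554

2554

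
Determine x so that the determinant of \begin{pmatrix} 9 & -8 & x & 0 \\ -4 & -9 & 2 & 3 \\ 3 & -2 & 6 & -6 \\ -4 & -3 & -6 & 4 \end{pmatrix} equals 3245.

x = -5

Expanding along the row containing x, det(M) is linear in x: det(M) = (-55)·x + (2970).
Set (-55)·x + (2970) = 3245  ⇒  (-55)·x = 275  ⇒  x = -5.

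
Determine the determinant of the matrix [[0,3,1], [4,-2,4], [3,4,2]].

The determinant is 34.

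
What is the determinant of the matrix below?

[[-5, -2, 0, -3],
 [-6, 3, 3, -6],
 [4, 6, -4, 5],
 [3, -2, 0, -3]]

The determinant is -864.

Expand along column 3 (it has 2 zeros):
  − (3) · M_23   where M_23 = det([-5 -2 -3; 4 6 5; 3 -2 -3]) = 64
  + (-4) · M_33   where M_33 = det([-5 -2 -3; -6 3 -6; 3 -2 -3]) = 168
det = (-1)·(3)·(64) + (+1)·(-4)·(168) = -864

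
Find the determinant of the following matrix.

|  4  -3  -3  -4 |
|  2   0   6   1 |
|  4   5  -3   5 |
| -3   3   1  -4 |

Expand along row 2 (it has 1 zero):
  − (2) · M_21   where M_21 = det([-3 -3 -4; 5 -3 5; 3 1 -4]) = -182
  − (6) · M_23   where M_23 = det([4 -3 -4; 4 5 5; -3 3 -4]) = -251
  + (1) · M_24   where M_24 = det([4 -3 -3; 4 5 -3; -3 3 1]) = -40
det = (-1)·(2)·(-182) + (-1)·(6)·(-251) + (+1)·(1)·(-40) = 1830

1830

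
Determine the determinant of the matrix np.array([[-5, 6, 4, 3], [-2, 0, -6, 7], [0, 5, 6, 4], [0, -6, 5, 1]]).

-3039

Expand along column 1 (it has 2 zeros):
  + (-5) · M_11   where M_11 = det([0 -6 7; 5 6 4; -6 5 1]) = 601
  − (-2) · M_21   where M_21 = det([6 4 3; 5 6 4; -6 5 1]) = -17
det = (+1)·(-5)·(601) + (-1)·(-2)·(-17) = -3039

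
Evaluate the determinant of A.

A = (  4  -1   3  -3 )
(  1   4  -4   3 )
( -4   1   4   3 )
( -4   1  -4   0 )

Expand along row 4 (it has 1 zero):
  − (-4) · M_41   where M_41 = det([-1 3 -3; 4 -4 3; 1 4 3]) = -63
  + (1) · M_42   where M_42 = det([4 3 -3; 1 -4 3; -4 4 3]) = -105
  − (-4) · M_43   where M_43 = det([4 -1 -3; 1 4 3; -4 1 3]) = 0
det = (-1)·(-4)·(-63) + (+1)·(1)·(-105) + (-1)·(-4)·(0) = -357

The determinant is -357.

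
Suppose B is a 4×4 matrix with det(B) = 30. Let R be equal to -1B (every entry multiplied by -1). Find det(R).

For a 4×4 matrix, det(-1B) = (-1)^4·det(B) = 1·det(B).
det(R) = (1)·(30) = 30

30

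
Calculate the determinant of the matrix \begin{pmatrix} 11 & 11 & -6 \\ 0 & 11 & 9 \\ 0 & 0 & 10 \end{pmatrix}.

The matrix is upper triangular, so the determinant is the product of the diagonal entries:
det = (11) · (11) · (10) = 1210

The determinant is 1210.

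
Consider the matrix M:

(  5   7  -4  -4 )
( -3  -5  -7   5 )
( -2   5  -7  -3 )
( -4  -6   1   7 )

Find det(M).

Expand along row 1:
  + (5) · M_11   where M_11 = det([-5 -7 5; 5 -7 -3; -6 1 7]) = 164
  − (7) · M_12   where M_12 = det([-3 -7 5; -2 -7 -3; -4 1 7]) = -194
  + (-4) · M_13   where M_13 = det([-3 -5 5; -2 5 -3; -4 -6 7]) = -21
  − (-4) · M_14   where M_14 = det([-3 -5 -7; -2 5 -7; -4 -6 1]) = -263
det = (+1)·(5)·(164) + (-1)·(7)·(-194) + (+1)·(-4)·(-21) + (-1)·(-4)·(-263) = 1210

|M| = 1210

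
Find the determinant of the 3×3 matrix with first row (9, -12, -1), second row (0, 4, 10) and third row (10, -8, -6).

Expand along row 2:
  + 4 · |9 -1; 10 -6| = 4·(-54 − (-10)) = -176
  − 10 · |9 -12; 10 -8| = −10·(-72 − (-120)) = -480
Sum: (-176) + (-480) = -656

The determinant is -656.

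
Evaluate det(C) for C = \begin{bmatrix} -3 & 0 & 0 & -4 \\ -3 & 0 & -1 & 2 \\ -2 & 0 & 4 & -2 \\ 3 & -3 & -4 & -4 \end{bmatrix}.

The determinant is -222.

Expand along column 2 (it has 3 zeros):
  + (-3) · M_42   where M_42 = det([-3 0 -4; -3 -1 2; -2 4 -2]) = 74
det = (+1)·(-3)·(74) = -222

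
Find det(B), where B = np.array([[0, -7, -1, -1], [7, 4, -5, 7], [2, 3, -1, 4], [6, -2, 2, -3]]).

det(B) = -666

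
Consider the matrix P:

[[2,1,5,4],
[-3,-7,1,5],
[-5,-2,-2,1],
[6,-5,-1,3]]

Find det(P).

The determinant is -644.

Expand along row 1:
  + (2) · M_11   where M_11 = det([-7 1 5; -2 -2 1; -5 -1 3]) = -4
  − (1) · M_12   where M_12 = det([-3 1 5; -5 -2 1; 6 -1 3]) = 121
  + (5) · M_13   where M_13 = det([-3 -7 5; -5 -2 1; 6 -5 3]) = 41
  − (4) · M_14   where M_14 = det([-3 -7 1; -5 -2 -2; 6 -5 -1]) = 180
det = (+1)·(2)·(-4) + (-1)·(1)·(121) + (+1)·(5)·(41) + (-1)·(4)·(180) = -644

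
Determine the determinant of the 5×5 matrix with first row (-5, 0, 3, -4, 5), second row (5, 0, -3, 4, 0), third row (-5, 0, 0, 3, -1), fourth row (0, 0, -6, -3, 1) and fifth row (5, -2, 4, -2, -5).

Expand along column 2 (it has 4 zeros):
  − (-2) · M_52   where M_52 = det([-5 3 -4 5; 5 -3 4 0; -5 0 3 -1; 0 -6 -3 1]) = -1275
det = (-1)·(-2)·(-1275) = -2550

The determinant is -2550.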